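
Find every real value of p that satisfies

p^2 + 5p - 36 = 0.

Factor: (p + 9)(p - 4) = 0.
So p = -9 or p = 4.

p = -9 or p = 4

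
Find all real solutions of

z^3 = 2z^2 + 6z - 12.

Rearrange: z^3 - 2z^2 - 6z + 12 = 0.
Possible rational roots are divisors of 12. Testing z = 2 gives 0, so (z - 2) is a factor.
Divide: z^3 - 2z^2 - 6z + 12 = (z - 2)(z^2 - 6).
Apply the quadratic formula to z^2 - 6 = 0: z = (0 +/- sqrt(24))/2, i.e. z ~= 2.4495 or z ~= -2.4495.

z = -2.4495 or z = 2 or z = 2.4495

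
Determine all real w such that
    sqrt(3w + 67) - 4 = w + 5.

w = -1

Isolate the radical: sqrt(3w + 67) = w + 9.
Square both sides: 3w + 67 = (w + 9)^2.
Expand and rearrange: w^2 + 15w + 14 = 0.
Solving gives w = -1 or w = -14.
Check each candidate in the original equation:
  w = -1: sqrt(64) = 8, while w + 9 = 8 — valid.
  w = -14: sqrt(25) = 5, while w + 9 = -5 — extraneous.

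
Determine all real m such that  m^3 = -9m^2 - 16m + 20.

m = -5 or m = -4.8284 or m = 0.8284

Rearrange: m^3 + 9m^2 + 16m - 20 = 0.
Possible rational roots are divisors of -20. Testing m = -5 gives 0, so (m + 5) is a factor.
Divide: m^3 + 9m^2 + 16m - 20 = (m + 5)(m^2 + 4m - 4).
Apply the quadratic formula to m^2 + 4m - 4 = 0: m = (-4 +/- sqrt(32))/2, i.e. m ~= 0.8284 or m ~= -4.8284.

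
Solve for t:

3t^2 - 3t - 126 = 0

Factor: 3(t + 6)(t - 7) = 0.
So t = -6 or t = 7.

t = -6 or t = 7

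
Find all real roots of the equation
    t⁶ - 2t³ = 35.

Let u = t³. The equation becomes u² - 2u - 35 = 0.
Factor: (u - 7)(u + 5) = 0, so u = 7 or u = -5.
t³ = 7 gives t = ∛(7) ≈ 1.9129.
t³ = -5 gives t = -∛(5) ≈ -1.71.

t = -1.71 or t = 1.9129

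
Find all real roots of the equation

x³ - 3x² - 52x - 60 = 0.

x = -5 or x = -1.2915 or x = 9.2915

Possible rational roots are divisors of -60. Testing x = -5 gives 0, so (x + 5) is a factor.
Divide: x³ - 3x² - 52x - 60 = (x + 5)(x² - 8x - 12).
Apply the quadratic formula to x² - 8x - 12 = 0: x = (8 ± √112)/2, i.e. x ≈ 9.2915 or x ≈ -1.2915.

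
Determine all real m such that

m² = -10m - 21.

m = -7 or m = -3

Bring every term to one side: m² + 10m + 21 = 0.
Factor: (m + 3)(m + 7) = 0.
So m = -3 or m = -7.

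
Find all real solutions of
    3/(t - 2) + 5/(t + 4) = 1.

t = -1.3589 or t = 7.3589

Multiply both sides by (t - 2)(t + 4):
3(t + 4) + 5(t - 2) = (t - 2)(t + 4).
Expand and collect terms: t^2 - 6t - 10 = 0.
By the quadratic formula, t = (6 +/- sqrt(76)) / 2, so t ~= 7.3589 or t ~= -1.3589.
Neither value makes a denominator zero (t != 2, t != -4), so both are valid.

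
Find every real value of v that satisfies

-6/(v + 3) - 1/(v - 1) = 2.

Multiply both sides by (v + 3)(v - 1):
-6(v - 1) - (v + 3) = 2(v + 3)(v - 1).
Expand and collect terms: 2v² + 11v - 9 = 0.
By the quadratic formula, v = (-11 ± √193) / 4, so v ≈ 0.7231 or v ≈ -6.2231.
Neither value makes a denominator zero (v ≠ -3, v ≠ 1), so both are valid.

v = -6.2231 or v = 0.7231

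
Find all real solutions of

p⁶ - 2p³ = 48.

Let u = p³. The equation becomes u² - 2u - 48 = 0.
Factor: (u - 8)(u + 6) = 0, so u = 8 or u = -6.
p³ = 8 gives p = 2.
p³ = -6 gives p = -∛(6) ≈ -1.8171.

p = -1.8171 or p = 2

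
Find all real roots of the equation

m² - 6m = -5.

m = 1 or m = 5

Bring every term to one side: m² - 6m + 5 = 0.
Factor: (m - 1)(m - 5) = 0.
So m = 1 or m = 5.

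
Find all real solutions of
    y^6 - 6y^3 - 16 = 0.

y = -1.2599 or y = 2

Let u = y^3. The equation becomes u^2 - 6u - 16 = 0.
Factor: (u + 2)(u - 8) = 0, so u = -2 or u = 8.
y^3 = -2 gives y = -(2)^(1/3) ~= -1.2599.
y^3 = 8 gives y = 2.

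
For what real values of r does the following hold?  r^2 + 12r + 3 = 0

Discriminant: (12)^2 - 4*1*3 = 132.
Quadratic formula: r = (-12 +/- sqrt(132)) / 2.
So r = -6 + sqrt(33) ~= -0.2554 or r = -6 - sqrt(33) ~= -11.7446.

r = -11.7446 or r = -0.2554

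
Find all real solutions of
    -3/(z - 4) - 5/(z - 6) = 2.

z = 1 or z = 5

Multiply both sides by (z - 4)(z - 6):
-3(z - 6) - 5(z - 4) = 2(z - 4)(z - 6).
Expand and collect terms: 2z² - 12z + 10 = 0.
Factor or apply the quadratic formula: z = 5 or z = 1.
Neither value makes a denominator zero (z ≠ 4, z ≠ 6), so both are valid.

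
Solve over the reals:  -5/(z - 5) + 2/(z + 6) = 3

z = -5.2032 or z = 3.2032

Multiply both sides by (z - 5)(z + 6):
-5(z + 6) + 2(z - 5) = 3(z - 5)(z + 6).
Expand and collect terms: 3z² + 6z - 50 = 0.
By the quadratic formula, z = (-6 ± √636) / 6, so z ≈ 3.2032 or z ≈ -5.2032.
Neither value makes a denominator zero (z ≠ 5, z ≠ -6), so both are valid.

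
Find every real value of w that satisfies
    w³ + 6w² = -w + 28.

Rearrange: w³ + 6w² + w - 28 = 0.
Possible rational roots are divisors of -28. Testing w = -4 gives 0, so (w + 4) is a factor.
Divide: w³ + 6w² + w - 28 = (w + 4)(w² + 2w - 7).
Apply the quadratic formula to w² + 2w - 7 = 0: w = (-2 ± √32)/2, i.e. w ≈ 1.8284 or w ≈ -3.8284.

w = -4 or w = -3.8284 or w = 1.8284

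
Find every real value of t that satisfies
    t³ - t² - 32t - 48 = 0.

Possible rational roots are divisors of -48. Testing t = -4 gives 0, so (t + 4) is a factor.
Divide: t³ - t² - 32t - 48 = (t + 4)(t² - 5t - 12).
Apply the quadratic formula to t² - 5t - 12 = 0: t = (5 ± √73)/2, i.e. t ≈ 6.772 or t ≈ -1.772.

t = -4 or t = -1.772 or t = 6.772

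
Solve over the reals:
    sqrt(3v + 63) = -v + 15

Square both sides: 3v + 63 = (-v + 15)^2.
Expand and rearrange: v^2 - 33v + 162 = 0.
Solving gives v = 27 or v = 6.
Check each candidate in the original equation:
  v = 27: sqrt(144) = 12, while -v + 15 = -12 — extraneous.
  v = 6: sqrt(81) = 9, while -v + 15 = 9 — valid.

v = 6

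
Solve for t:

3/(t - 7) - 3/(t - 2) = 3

Multiply both sides by (t - 7)(t - 2):
3(t - 2) - 3(t - 7) = 3(t - 7)(t - 2).
Expand and collect terms: 3t^2 - 27t + 27 = 0.
By the quadratic formula, t = (27 +/- sqrt(405)) / 6, so t ~= 7.8541 or t ~= 1.1459.
Neither value makes a denominator zero (t != 7, t != 2), so both are valid.

t = 1.1459 or t = 7.8541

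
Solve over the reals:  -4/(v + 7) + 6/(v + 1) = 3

Multiply both sides by (v + 7)(v + 1):
-4(v + 1) + 6(v + 7) = 3(v + 7)(v + 1).
Expand and collect terms: 3v² + 22v - 17 = 0.
By the quadratic formula, v = (-22 ± √688) / 6, so v ≈ 0.705 or v ≈ -8.0383.
Neither value makes a denominator zero (v ≠ -7, v ≠ -1), so both are valid.

v = -8.0383 or v = 0.705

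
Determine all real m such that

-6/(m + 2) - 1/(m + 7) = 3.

m = -7.5226 or m = -3.8107

Multiply both sides by (m + 2)(m + 7):
-6(m + 7) - (m + 2) = 3(m + 2)(m + 7).
Expand and collect terms: 3m² + 34m + 86 = 0.
By the quadratic formula, m = (-34 ± √124) / 6, so m ≈ -3.8107 or m ≈ -7.5226.
Neither value makes a denominator zero (m ≠ -2, m ≠ -7), so both are valid.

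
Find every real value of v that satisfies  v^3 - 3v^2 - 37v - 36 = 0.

v = -4 or v = -1.1098 or v = 8.1098

Possible rational roots are divisors of -36. Testing v = -4 gives 0, so (v + 4) is a factor.
Divide: v^3 - 3v^2 - 37v - 36 = (v + 4)(v^2 - 7v - 9).
Apply the quadratic formula to v^2 - 7v - 9 = 0: v = (7 +/- sqrt(85))/2, i.e. v ~= 8.1098 or v ~= -1.1098.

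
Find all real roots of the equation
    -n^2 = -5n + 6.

Bring every term to one side: -n^2 + 5n - 6 = 0.
Factor: -1(n - 3)(n - 2) = 0.
So n = 3 or n = 2.

n = 2 or n = 3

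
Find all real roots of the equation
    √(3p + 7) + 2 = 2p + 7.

Isolate the radical: √(3p + 7) = 2p + 5.
Square both sides: 3p + 7 = (2p + 5)².
Expand and rearrange: 4p² + 17p + 18 = 0.
Solving gives p = -2 or p = -2.25.
Check each candidate in the original equation:
  p = -2: √(1) = 1, while 2p + 5 = 1 — valid.
  p = -2.25: √(0.25) = 0.5, while 2p + 5 = 0.5 — valid.

p = -2.25 or p = -2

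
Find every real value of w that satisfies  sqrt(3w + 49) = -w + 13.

w = 5

Square both sides: 3w + 49 = (-w + 13)^2.
Expand and rearrange: w^2 - 29w + 120 = 0.
Solving gives w = 24 or w = 5.
Check each candidate in the original equation:
  w = 24: sqrt(121) = 11, while -w + 13 = -11 — extraneous.
  w = 5: sqrt(64) = 8, while -w + 13 = 8 — valid.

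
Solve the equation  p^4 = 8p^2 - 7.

p = -2.6458 or p = -1 or p = 1 or p = 2.6458

Let u = p^2. The equation becomes u^2 - 8u + 7 = 0.
Factor: (u - 7)(u - 1) = 0, so u = 7 or u = 1.
p^2 = 7 gives p = +/-sqrt(7) ~= +/-2.6458.
p^2 = 1 gives p = +/-1.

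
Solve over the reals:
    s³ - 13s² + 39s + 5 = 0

s = -0.1231 or s = 5 or s = 8.1231

Possible rational roots are divisors of 5. Testing s = 5 gives 0, so (s - 5) is a factor.
Divide: s³ - 13s² + 39s + 5 = (s - 5)(s² - 8s - 1).
Apply the quadratic formula to s² - 8s - 1 = 0: s = (8 ± √68)/2, i.e. s ≈ 8.1231 or s ≈ -0.1231.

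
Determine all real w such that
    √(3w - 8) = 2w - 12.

Square both sides: 3w - 8 = (2w - 12)².
Expand and rearrange: 4w² - 51w + 152 = 0.
Solving gives w = 8 or w = 4.75.
Check each candidate in the original equation:
  w = 8: √(16) = 4, while 2w - 12 = 4 — valid.
  w = 4.75: √(6.25) = 2.5, while 2w - 12 = -2.5 — extraneous.

w = 8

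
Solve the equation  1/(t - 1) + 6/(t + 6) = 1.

t = -1.6458 or t = 3.6458

Multiply both sides by (t - 1)(t + 6):
(t + 6) + 6(t - 1) = (t - 1)(t + 6).
Expand and collect terms: t² - 2t - 6 = 0.
By the quadratic formula, t = (2 ± √28) / 2, so t ≈ 3.6458 or t ≈ -1.6458.
Neither value makes a denominator zero (t ≠ 1, t ≠ -6), so both are valid.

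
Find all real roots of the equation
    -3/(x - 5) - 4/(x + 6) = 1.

Multiply both sides by (x - 5)(x + 6):
-3(x + 6) - 4(x - 5) = (x - 5)(x + 6).
Expand and collect terms: x² + 8x - 32 = 0.
By the quadratic formula, x = (-8 ± √192) / 2, so x ≈ 2.9282 or x ≈ -10.9282.
Neither value makes a denominator zero (x ≠ 5, x ≠ -6), so both are valid.

x = -10.9282 or x = 2.9282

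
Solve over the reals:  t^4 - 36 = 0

Let u = t^2. The equation becomes u^2 - 36 = 0.
Factor: (u - 6)(u + 6) = 0, so u = 6 or u = -6.
t^2 = 6 gives t = +/-sqrt(6) ~= +/-2.4495.
t^2 = -6 < 0 has no real solution.

t = -2.4495 or t = 2.4495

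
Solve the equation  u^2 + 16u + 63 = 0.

Factor: (u + 7)(u + 9) = 0.
So u = -7 or u = -9.

u = -9 or u = -7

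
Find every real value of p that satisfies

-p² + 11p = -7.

p = -0.6033 or p = 11.6033

Rearrange to standard form: -p² + 11p + 7 = 0.
Discriminant: (11)² − 4·(-1)·7 = 149.
Quadratic formula: p = (-11 ± √149) / (-2).
So p = 11/2 - √(149)/2 ≈ -0.6033 or p = 11/2 + √(149)/2 ≈ 11.6033.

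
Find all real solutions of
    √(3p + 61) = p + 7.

Square both sides: 3p + 61 = (p + 7)².
Expand and rearrange: p² + 11p - 12 = 0.
Solving gives p = 1 or p = -12.
Check each candidate in the original equation:
  p = 1: √(64) = 8, while p + 7 = 8 — valid.
  p = -12: √(25) = 5, while p + 7 = -5 — extraneous.

p = 1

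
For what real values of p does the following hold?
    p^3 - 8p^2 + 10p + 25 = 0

Possible rational roots are divisors of 25. Testing p = 5 gives 0, so (p - 5) is a factor.
Divide: p^3 - 8p^2 + 10p + 25 = (p - 5)(p^2 - 3p - 5).
Apply the quadratic formula to p^2 - 3p - 5 = 0: p = (3 +/- sqrt(29))/2, i.e. p ~= 4.1926 or p ~= -1.1926.

p = -1.1926 or p = 4.1926 or p = 5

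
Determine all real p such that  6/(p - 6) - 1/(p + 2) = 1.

Multiply both sides by (p - 6)(p + 2):
6(p + 2) - (p - 6) = (p - 6)(p + 2).
Expand and collect terms: p² - 9p - 30 = 0.
By the quadratic formula, p = (9 ± √201) / 2, so p ≈ 11.5887 or p ≈ -2.5887.
Neither value makes a denominator zero (p ≠ 6, p ≠ -2), so both are valid.

p = -2.5887 or p = 11.5887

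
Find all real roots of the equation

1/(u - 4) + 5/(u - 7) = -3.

Multiply both sides by (u - 4)(u - 7):
(u - 7) + 5(u - 4) = -3(u - 4)(u - 7).
Expand and collect terms: -3u^2 + 27u - 57 = 0.
By the quadratic formula, u = (-27 +/- sqrt(45)) / -6, so u ~= 3.382 or u ~= 5.618.
Neither value makes a denominator zero (u != 4, u != 7), so both are valid.

u = 3.382 or u = 5.618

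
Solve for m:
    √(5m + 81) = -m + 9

Square both sides: 5m + 81 = (-m + 9)².
Expand and rearrange: m² - 23m = 0.
Solving gives m = 23 or m = 0.
Check each candidate in the original equation:
  m = 23: √(196) = 14, while -m + 9 = -14 — extraneous.
  m = 0: √(81) = 9, while -m + 9 = 9 — valid.

m = 0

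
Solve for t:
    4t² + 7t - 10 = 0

Discriminant: (7)² − 4·4·(-10) = 209.
Quadratic formula: t = (-7 ± √209) / 8.
So t = -7/8 + √(209)/8 ≈ 0.9321 or t = -√(209)/8 - 7/8 ≈ -2.6821.

t = -2.6821 or t = 0.9321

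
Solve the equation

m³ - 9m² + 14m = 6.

Rearrange: m³ - 9m² + 14m - 6 = 0.
Possible rational roots are divisors of -6. Testing m = 1 gives 0, so (m - 1) is a factor.
Divide: m³ - 9m² + 14m - 6 = (m - 1)(m² - 8m + 6).
Apply the quadratic formula to m² - 8m + 6 = 0: m = (8 ± √40)/2, i.e. m ≈ 7.1623 or m ≈ 0.8377.

m = 0.8377 or m = 1 or m = 7.1623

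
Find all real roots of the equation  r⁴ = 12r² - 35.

Let u = r². The equation becomes u² - 12u + 35 = 0.
Factor: (u - 7)(u - 5) = 0, so u = 7 or u = 5.
r² = 7 gives r = ±√(7) ≈ ±2.6458.
r² = 5 gives r = ±√(5) ≈ ±2.2361.

r = -2.6458 or r = -2.2361 or r = 2.2361 or r = 2.6458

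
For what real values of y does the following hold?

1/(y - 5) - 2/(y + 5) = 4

y = -5.4884 or y = 5.2384

Multiply both sides by (y - 5)(y + 5):
(y + 5) - 2(y - 5) = 4(y - 5)(y + 5).
Expand and collect terms: 4y^2 + y - 115 = 0.
By the quadratic formula, y = (-1 +/- sqrt(1841)) / 8, so y ~= 5.2384 or y ~= -5.4884.
Neither value makes a denominator zero (y != 5, y != -5), so both are valid.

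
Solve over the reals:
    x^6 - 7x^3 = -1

Let u = x^3. The equation becomes u^2 - 7u + 1 = 0.
By the quadratic formula, u = 3*sqrt(5)/2 + 7/2 or u = 7/2 - 3*sqrt(5)/2.
x^3 = 3*sqrt(5)/2 + 7/2 gives x = (3*sqrt(5)/2 + 7/2)^(1/3) ~= 1.8995.
x^3 = 7/2 - 3*sqrt(5)/2 gives x = (7/2 - 3*sqrt(5)/2)^(1/3) ~= 0.5264.

x = 0.5264 or x = 1.8995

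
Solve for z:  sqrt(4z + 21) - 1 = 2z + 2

Isolate the radical: sqrt(4z + 21) = 2z + 3.
Square both sides: 4z + 21 = (2z + 3)^2.
Expand and rearrange: 4z^2 + 8z - 12 = 0.
Solving gives z = 1 or z = -3.
Check each candidate in the original equation:
  z = 1: sqrt(25) = 5, while 2z + 3 = 5 — valid.
  z = -3: sqrt(9) = 3, while 2z + 3 = -3 — extraneous.

z = 1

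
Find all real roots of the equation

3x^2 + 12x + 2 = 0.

Discriminant: (12)^2 - 4*3*2 = 120.
Quadratic formula: x = (-12 +/- sqrt(120)) / 6.
So x = -2 + sqrt(30)/3 ~= -0.1743 or x = -2 - sqrt(30)/3 ~= -3.8257.

x = -3.8257 or x = -0.1743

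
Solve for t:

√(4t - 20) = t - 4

t = 6

Square both sides: 4t - 20 = (t - 4)².
Expand and rearrange: t² - 12t + 36 = 0.
This gives the repeated root t = 6.
Check in the original equation:
  t = 6: √(4) = 2, while t - 4 = 2 — valid.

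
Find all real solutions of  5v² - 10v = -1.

v = 0.1056 or v = 1.8944

Rearrange to standard form: 5v² - 10v + 1 = 0.
Discriminant: (-10)² − 4·5·1 = 80.
Quadratic formula: v = (10 ± √80) / 10.
So v = 2·√(5)/5 + 1 ≈ 1.8944 or v = 1 - 2·√(5)/5 ≈ 0.1056.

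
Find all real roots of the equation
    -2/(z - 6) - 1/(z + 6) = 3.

z = -6.3523 or z = 5.3523

Multiply both sides by (z - 6)(z + 6):
-2(z + 6) - (z - 6) = 3(z - 6)(z + 6).
Expand and collect terms: 3z^2 + 3z - 102 = 0.
By the quadratic formula, z = (-3 +/- sqrt(1233)) / 6, so z ~= 5.3523 or z ~= -6.3523.
Neither value makes a denominator zero (z != 6, z != -6), so both are valid.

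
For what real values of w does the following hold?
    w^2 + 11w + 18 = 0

Factor: (w + 9)(w + 2) = 0.
So w = -9 or w = -2.

w = -9 or w = -2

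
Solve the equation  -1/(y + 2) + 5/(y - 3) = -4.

Multiply both sides by (y + 2)(y - 3):
-(y - 3) + 5(y + 2) = -4(y + 2)(y - 3).
Expand and collect terms: -4y² + 11 = 0.
By the quadratic formula, y = (0 ± √176) / -8, so y ≈ -1.6583 or y ≈ 1.6583.
Neither value makes a denominator zero (y ≠ -2, y ≠ 3), so both are valid.

y = -1.6583 or y = 1.6583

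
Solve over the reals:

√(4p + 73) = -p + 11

p = 2

Square both sides: 4p + 73 = (-p + 11)².
Expand and rearrange: p² - 26p + 48 = 0.
Solving gives p = 24 or p = 2.
Check each candidate in the original equation:
  p = 24: √(169) = 13, while -p + 11 = -13 — extraneous.
  p = 2: √(81) = 9, while -p + 11 = 9 — valid.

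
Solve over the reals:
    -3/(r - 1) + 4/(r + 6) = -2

Multiply both sides by (r - 1)(r + 6):
-3(r + 6) + 4(r - 1) = -2(r - 1)(r + 6).
Expand and collect terms: -2r² - 11r + 34 = 0.
By the quadratic formula, r = (11 ± √393) / -4, so r ≈ -7.7061 or r ≈ 2.2061.
Neither value makes a denominator zero (r ≠ 1, r ≠ -6), so both are valid.

r = -7.7061 or r = 2.2061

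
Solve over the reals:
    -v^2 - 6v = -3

Rearrange to standard form: -v^2 - 6v + 3 = 0.
Discriminant: (-6)^2 - 4*(-1)*3 = 48.
Quadratic formula: v = (6 +/- sqrt(48)) / (-2).
So v = -2*sqrt(3) - 3 ~= -6.4641 or v = -3 + 2*sqrt(3) ~= 0.4641.

v = -6.4641 or v = 0.4641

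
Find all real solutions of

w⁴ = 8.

w = -1.6818 or w = 1.6818

Let u = w². The equation becomes u² - 8 = 0.
By the quadratic formula, u = 2·√(2) or u = -2·√(2).
w² = 2·√(2) gives w = ±2^(3/4) ≈ ±1.6818.
w² = -2·√(2) < 0 has no real solution.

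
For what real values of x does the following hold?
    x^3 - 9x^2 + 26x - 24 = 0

Possible rational roots are divisors of -24. Testing x = 4 gives 0, so (x - 4) is a factor.
Divide: x^3 - 9x^2 + 26x - 24 = (x - 4)(x^2 - 5x + 6).
Factor the quadratic: x = 3 or x = 2.

x = 2 or x = 3 or x = 4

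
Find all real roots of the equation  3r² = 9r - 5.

Rearrange to standard form: 3r² - 9r + 5 = 0.
Discriminant: (-9)² − 4·3·5 = 21.
Quadratic formula: r = (9 ± √21) / 6.
So r = √(21)/6 + 3/2 ≈ 2.2638 or r = 3/2 - √(21)/6 ≈ 0.7362.

r = 0.7362 or r = 2.2638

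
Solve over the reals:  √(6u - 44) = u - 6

u = 8 or u = 10

Square both sides: 6u - 44 = (u - 6)².
Expand and rearrange: u² - 18u + 80 = 0.
Solving gives u = 10 or u = 8.
Check each candidate in the original equation:
  u = 10: √(16) = 4, while u - 6 = 4 — valid.
  u = 8: √(4) = 2, while u - 6 = 2 — valid.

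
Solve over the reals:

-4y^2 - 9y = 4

y = -1.6404 or y = -0.6096

Rearrange to standard form: -4y^2 - 9y - 4 = 0.
Discriminant: (-9)^2 - 4*(-4)*(-4) = 17.
Quadratic formula: y = (9 +/- sqrt(17)) / (-8).
So y = -9/8 - sqrt(17)/8 ~= -1.6404 or y = -9/8 + sqrt(17)/8 ~= -0.6096.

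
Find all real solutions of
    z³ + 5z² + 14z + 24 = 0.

z = -3

Possible rational roots are divisors of 24. Testing z = -3 gives 0, so (z + 3) is a factor.
Divide: z³ + 5z² + 14z + 24 = (z + 3)(z² + 2z + 8).
The quadratic z² + 2z + 8 has discriminant -28 < 0, so no further real roots.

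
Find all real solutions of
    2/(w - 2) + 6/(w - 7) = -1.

Multiply both sides by (w - 2)(w - 7):
2(w - 7) + 6(w - 2) = -(w - 2)(w - 7).
Expand and collect terms: -w² + w + 12 = 0.
Factor or apply the quadratic formula: w = -3 or w = 4.
Neither value makes a denominator zero (w ≠ 2, w ≠ 7), so both are valid.

w = -3 or w = 4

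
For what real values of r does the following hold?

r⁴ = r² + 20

Let u = r². The equation becomes u² - u - 20 = 0.
Factor: (u - 5)(u + 4) = 0, so u = 5 or u = -4.
r² = 5 gives r = ±√(5) ≈ ±2.2361.
r² = -4 < 0 has no real solution.

r = -2.2361 or r = 2.2361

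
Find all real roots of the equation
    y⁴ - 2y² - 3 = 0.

y = -1.7321 or y = 1.7321

Let u = y². The equation becomes u² - 2u - 3 = 0.
Factor: (u + 1)(u - 3) = 0, so u = -1 or u = 3.
y² = -1 < 0 has no real solution.
y² = 3 gives y = ±√(3) ≈ ±1.7321.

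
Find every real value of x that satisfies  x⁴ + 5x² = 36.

Let u = x². The equation becomes u² + 5u - 36 = 0.
Factor: (u - 4)(u + 9) = 0, so u = 4 or u = -9.
x² = 4 gives x = ±2.
x² = -9 < 0 has no real solution.

x = -2 or x = 2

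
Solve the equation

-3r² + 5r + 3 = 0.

Discriminant: (5)² − 4·(-3)·3 = 61.
Quadratic formula: r = (-5 ± √61) / (-6).
So r = 5/6 - √(61)/6 ≈ -0.4684 or r = 5/6 + √(61)/6 ≈ 2.135.

r = -0.4684 or r = 2.135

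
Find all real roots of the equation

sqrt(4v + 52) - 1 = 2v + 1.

v = 3

Isolate the radical: sqrt(4v + 52) = 2v + 2.
Square both sides: 4v + 52 = (2v + 2)^2.
Expand and rearrange: 4v^2 + 4v - 48 = 0.
Solving gives v = 3 or v = -4.
Check each candidate in the original equation:
  v = 3: sqrt(64) = 8, while 2v + 2 = 8 — valid.
  v = -4: sqrt(36) = 6, while 2v + 2 = -6 — extraneous.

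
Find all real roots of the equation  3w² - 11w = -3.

Rearrange to standard form: 3w² - 11w + 3 = 0.
Discriminant: (-11)² − 4·3·3 = 85.
Quadratic formula: w = (11 ± √85) / 6.
So w = √(85)/6 + 11/6 ≈ 3.3699 or w = 11/6 - √(85)/6 ≈ 0.2967.

w = 0.2967 or w = 3.3699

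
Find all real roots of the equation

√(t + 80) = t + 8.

t = 1

Square both sides: t + 80 = (t + 8)².
Expand and rearrange: t² + 15t - 16 = 0.
Solving gives t = 1 or t = -16.
Check each candidate in the original equation:
  t = 1: √(81) = 9, while t + 8 = 9 — valid.
  t = -16: √(64) = 8, while t + 8 = -8 — extraneous.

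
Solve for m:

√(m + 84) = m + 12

Square both sides: m + 84 = (m + 12)².
Expand and rearrange: m² + 23m + 60 = 0.
Solving gives m = -3 or m = -20.
Check each candidate in the original equation:
  m = -3: √(81) = 9, while m + 12 = 9 — valid.
  m = -20: √(64) = 8, while m + 12 = -8 — extraneous.

m = -3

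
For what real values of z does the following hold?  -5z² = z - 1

Rearrange to standard form: -5z² - z + 1 = 0.
Discriminant: (-1)² − 4·(-5)·1 = 21.
Quadratic formula: z = (1 ± √21) / (-10).
So z = -√(21)/10 - 1/10 ≈ -0.5583 or z = -1/10 + √(21)/10 ≈ 0.3583.

z = -0.5583 or z = 0.3583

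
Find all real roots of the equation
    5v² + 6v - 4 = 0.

v = -1.677 or v = 0.477

Discriminant: (6)² − 4·5·(-4) = 116.
Quadratic formula: v = (-6 ± √116) / 10.
So v = -3/5 + √(29)/5 ≈ 0.477 or v = -√(29)/5 - 3/5 ≈ -1.677.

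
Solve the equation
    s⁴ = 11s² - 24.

Let u = s². The equation becomes u² - 11u + 24 = 0.
Factor: (u - 3)(u - 8) = 0, so u = 3 or u = 8.
s² = 3 gives s = ±√(3) ≈ ±1.7321.
s² = 8 gives s = ±2·√(2) ≈ ±2.8284.

s = -2.8284 or s = -1.7321 or s = 1.7321 or s = 2.8284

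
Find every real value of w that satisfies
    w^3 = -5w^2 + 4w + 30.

Rearrange: w^3 + 5w^2 - 4w - 30 = 0.
Possible rational roots are divisors of -30. Testing w = -3 gives 0, so (w + 3) is a factor.
Divide: w^3 + 5w^2 - 4w - 30 = (w + 3)(w^2 + 2w - 10).
Apply the quadratic formula to w^2 + 2w - 10 = 0: w = (-2 +/- sqrt(44))/2, i.e. w ~= 2.3166 or w ~= -4.3166.

w = -4.3166 or w = -3 or w = 2.3166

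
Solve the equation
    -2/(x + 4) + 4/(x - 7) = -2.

x = -2.7417 or x = 4.7417

Multiply both sides by (x + 4)(x - 7):
-2(x - 7) + 4(x + 4) = -2(x + 4)(x - 7).
Expand and collect terms: -2x^2 + 4x + 26 = 0.
By the quadratic formula, x = (-4 +/- sqrt(224)) / -4, so x ~= -2.7417 or x ~= 4.7417.
Neither value makes a denominator zero (x != -4, x != 7), so both are valid.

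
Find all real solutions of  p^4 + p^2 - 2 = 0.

Let u = p^2. The equation becomes u^2 + u - 2 = 0.
Factor: (u - 1)(u + 2) = 0, so u = 1 or u = -2.
p^2 = 1 gives p = +/-1.
p^2 = -2 < 0 has no real solution.

p = -1 or p = 1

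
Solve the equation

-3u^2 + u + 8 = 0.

Discriminant: (1)^2 - 4*(-3)*8 = 97.
Quadratic formula: u = (-1 +/- sqrt(97)) / (-6).
So u = 1/6 - sqrt(97)/6 ~= -1.4748 or u = 1/6 + sqrt(97)/6 ~= 1.8081.

u = -1.4748 or u = 1.8081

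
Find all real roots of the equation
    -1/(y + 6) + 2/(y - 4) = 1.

y = -6.8443 or y = 5.8443

Multiply both sides by (y + 6)(y - 4):
-(y - 4) + 2(y + 6) = (y + 6)(y - 4).
Expand and collect terms: y^2 + y - 40 = 0.
By the quadratic formula, y = (-1 +/- sqrt(161)) / 2, so y ~= 5.8443 or y ~= -6.8443.
Neither value makes a denominator zero (y != -6, y != 4), so both are valid.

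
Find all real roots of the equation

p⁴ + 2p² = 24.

p = -2 or p = 2

Let u = p². The equation becomes u² + 2u - 24 = 0.
Factor: (u - 4)(u + 6) = 0, so u = 4 or u = -6.
p² = 4 gives p = ±2.
p² = -6 < 0 has no real solution.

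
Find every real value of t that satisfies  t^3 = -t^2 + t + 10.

t = 2

Rearrange: t^3 + t^2 - t - 10 = 0.
Possible rational roots are divisors of -10. Testing t = 2 gives 0, so (t - 2) is a factor.
Divide: t^3 + t^2 - t - 10 = (t - 2)(t^2 + 3t + 5).
The quadratic t^2 + 3t + 5 has discriminant -11 < 0, so no further real roots.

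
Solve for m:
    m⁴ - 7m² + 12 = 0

Let u = m². The equation becomes u² - 7u + 12 = 0.
Factor: (u - 3)(u - 4) = 0, so u = 3 or u = 4.
m² = 3 gives m = ±√(3) ≈ ±1.7321.
m² = 4 gives m = ±2.

m = -2 or m = -1.7321 or m = 1.7321 or m = 2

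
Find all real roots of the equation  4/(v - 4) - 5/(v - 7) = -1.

Multiply both sides by (v - 4)(v - 7):
4(v - 7) - 5(v - 4) = -(v - 4)(v - 7).
Expand and collect terms: -v^2 + 12v - 20 = 0.
Factor or apply the quadratic formula: v = 2 or v = 10.
Neither value makes a denominator zero (v != 4, v != 7), so both are valid.

v = 2 or v = 10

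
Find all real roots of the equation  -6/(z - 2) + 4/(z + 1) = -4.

z = -1.7122 or z = 3.2122

Multiply both sides by (z - 2)(z + 1):
-6(z + 1) + 4(z - 2) = -4(z - 2)(z + 1).
Expand and collect terms: -4z² + 6z + 22 = 0.
By the quadratic formula, z = (-6 ± √388) / -8, so z ≈ -1.7122 or z ≈ 3.2122.
Neither value makes a denominator zero (z ≠ 2, z ≠ -1), so both are valid.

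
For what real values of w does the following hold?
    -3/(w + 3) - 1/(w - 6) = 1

w = -6.2663 or w = 5.2663

Multiply both sides by (w + 3)(w - 6):
-3(w - 6) - (w + 3) = (w + 3)(w - 6).
Expand and collect terms: w² + w - 33 = 0.
By the quadratic formula, w = (-1 ± √133) / 2, so w ≈ 5.2663 or w ≈ -6.2663.
Neither value makes a denominator zero (w ≠ -3, w ≠ 6), so both are valid.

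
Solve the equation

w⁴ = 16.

w = -2 or w = 2

Let u = w². The equation becomes u² - 16 = 0.
Factor: (u - 4)(u + 4) = 0, so u = 4 or u = -4.
w² = 4 gives w = ±2.
w² = -4 < 0 has no real solution.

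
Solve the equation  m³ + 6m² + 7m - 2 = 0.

m = -4.2361 or m = -2 or m = 0.2361

Possible rational roots are divisors of -2. Testing m = -2 gives 0, so (m + 2) is a factor.
Divide: m³ + 6m² + 7m - 2 = (m + 2)(m² + 4m - 1).
Apply the quadratic formula to m² + 4m - 1 = 0: m = (-4 ± √20)/2, i.e. m ≈ 0.2361 or m ≈ -4.2361.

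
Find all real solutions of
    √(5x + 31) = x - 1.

x = 10

Square both sides: 5x + 31 = (x - 1)².
Expand and rearrange: x² - 7x - 30 = 0.
Solving gives x = 10 or x = -3.
Check each candidate in the original equation:
  x = 10: √(81) = 9, while x - 1 = 9 — valid.
  x = -3: √(16) = 4, while x - 1 = -4 — extraneous.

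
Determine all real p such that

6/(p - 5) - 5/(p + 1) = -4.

p = 1 or p = 2.75

Multiply both sides by (p - 5)(p + 1):
6(p + 1) - 5(p - 5) = -4(p - 5)(p + 1).
Expand and collect terms: -4p² + 15p - 11 = 0.
Factor or apply the quadratic formula: p = 1 or p = 2.75.
Neither value makes a denominator zero (p ≠ 5, p ≠ -1), so both are valid.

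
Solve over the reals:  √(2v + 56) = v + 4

v = 4

Square both sides: 2v + 56 = (v + 4)².
Expand and rearrange: v² + 6v - 40 = 0.
Solving gives v = 4 or v = -10.
Check each candidate in the original equation:
  v = 4: √(64) = 8, while v + 4 = 8 — valid.
  v = -10: √(36) = 6, while v + 4 = -6 — extraneous.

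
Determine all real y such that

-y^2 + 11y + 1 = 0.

y = -0.0902 or y = 11.0902

Discriminant: (11)^2 - 4*(-1)*1 = 125.
Quadratic formula: y = (-11 +/- sqrt(125)) / (-2).
So y = 11/2 - 5*sqrt(5)/2 ~= -0.0902 or y = 11/2 + 5*sqrt(5)/2 ~= 11.0902.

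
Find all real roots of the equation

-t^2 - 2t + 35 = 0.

t = -7 or t = 5

Factor: -1(t + 7)(t - 5) = 0.
So t = -7 or t = 5.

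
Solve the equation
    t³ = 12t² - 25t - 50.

t = -1.217 or t = 5 or t = 8.217

Rearrange: t³ - 12t² + 25t + 50 = 0.
Possible rational roots are divisors of 50. Testing t = 5 gives 0, so (t - 5) is a factor.
Divide: t³ - 12t² + 25t + 50 = (t - 5)(t² - 7t - 10).
Apply the quadratic formula to t² - 7t - 10 = 0: t = (7 ± √89)/2, i.e. t ≈ 8.217 or t ≈ -1.217.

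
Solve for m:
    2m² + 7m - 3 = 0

m = -3.886 or m = 0.386

Discriminant: (7)² − 4·2·(-3) = 73.
Quadratic formula: m = (-7 ± √73) / 4.
So m = -7/4 + √(73)/4 ≈ 0.386 or m = -√(73)/4 - 7/4 ≈ -3.886.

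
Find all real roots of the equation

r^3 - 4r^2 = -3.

Rearrange: r^3 - 4r^2 + 3 = 0.
Possible rational roots are divisors of 3. Testing r = 1 gives 0, so (r - 1) is a factor.
Divide: r^3 - 4r^2 + 3 = (r - 1)(r^2 - 3r - 3).
Apply the quadratic formula to r^2 - 3r - 3 = 0: r = (3 +/- sqrt(21))/2, i.e. r ~= 3.7913 or r ~= -0.7913.

r = -0.7913 or r = 1 or r = 3.7913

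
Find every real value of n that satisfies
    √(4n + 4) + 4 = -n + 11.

n = 3

Isolate the radical: √(4n + 4) = -n + 7.
Square both sides: 4n + 4 = (-n + 7)².
Expand and rearrange: n² - 18n + 45 = 0.
Solving gives n = 15 or n = 3.
Check each candidate in the original equation:
  n = 15: √(64) = 8, while -n + 7 = -8 — extraneous.
  n = 3: √(16) = 4, while -n + 7 = 4 — valid.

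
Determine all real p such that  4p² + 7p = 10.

p = -2.6821 or p = 0.9321

Rearrange to standard form: 4p² + 7p - 10 = 0.
Discriminant: (7)² − 4·4·(-10) = 209.
Quadratic formula: p = (-7 ± √209) / 8.
So p = -7/8 + √(209)/8 ≈ 0.9321 or p = -√(209)/8 - 7/8 ≈ -2.6821.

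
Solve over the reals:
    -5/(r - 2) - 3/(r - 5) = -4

Multiply both sides by (r - 2)(r - 5):
-5(r - 5) - 3(r - 2) = -4(r - 2)(r - 5).
Expand and collect terms: -4r² + 36r - 71 = 0.
By the quadratic formula, r = (-36 ± √160) / -8, so r ≈ 2.9189 or r ≈ 6.0811.
Neither value makes a denominator zero (r ≠ 2, r ≠ 5), so both are valid.

r = 2.9189 or r = 6.0811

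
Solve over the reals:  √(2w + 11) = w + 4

w = -1

Square both sides: 2w + 11 = (w + 4)².
Expand and rearrange: w² + 6w + 5 = 0.
Solving gives w = -1 or w = -5.
Check each candidate in the original equation:
  w = -1: √(9) = 3, while w + 4 = 3 — valid.
  w = -5: √(1) = 1, while w + 4 = -1 — extraneous.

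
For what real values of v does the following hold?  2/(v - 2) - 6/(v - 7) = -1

v = 1 or v = 12

Multiply both sides by (v - 2)(v - 7):
2(v - 7) - 6(v - 2) = -(v - 2)(v - 7).
Expand and collect terms: -v² + 13v - 12 = 0.
Factor or apply the quadratic formula: v = 1 or v = 12.
Neither value makes a denominator zero (v ≠ 2, v ≠ 7), so both are valid.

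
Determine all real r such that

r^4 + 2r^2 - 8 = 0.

Let u = r^2. The equation becomes u^2 + 2u - 8 = 0.
Factor: (u - 2)(u + 4) = 0, so u = 2 or u = -4.
r^2 = 2 gives r = +/-sqrt(2) ~= +/-1.4142.
r^2 = -4 < 0 has no real solution.

r = -1.4142 or r = 1.4142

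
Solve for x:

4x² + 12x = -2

Rearrange to standard form: 4x² + 12x + 2 = 0.
Discriminant: (12)² − 4·4·2 = 112.
Quadratic formula: x = (-12 ± √112) / 8.
So x = -3/2 + √(7)/2 ≈ -0.1771 or x = -3/2 - √(7)/2 ≈ -2.8229.

x = -2.8229 or x = -0.1771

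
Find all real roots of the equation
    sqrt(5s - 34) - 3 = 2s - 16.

s = 7 or s = 7.25

Isolate the radical: sqrt(5s - 34) = 2s - 13.
Square both sides: 5s - 34 = (2s - 13)^2.
Expand and rearrange: 4s^2 - 57s + 203 = 0.
Solving gives s = 7.25 or s = 7.
Check each candidate in the original equation:
  s = 7.25: sqrt(2.25) = 1.5, while 2s - 13 = 1.5 — valid.
  s = 7: sqrt(1) = 1, while 2s - 13 = 1 — valid.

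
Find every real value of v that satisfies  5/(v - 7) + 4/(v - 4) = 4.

Multiply both sides by (v - 7)(v - 4):
5(v - 4) + 4(v - 7) = 4(v - 7)(v - 4).
Expand and collect terms: 4v^2 - 53v + 160 = 0.
By the quadratic formula, v = (53 +/- sqrt(249)) / 8, so v ~= 8.5975 or v ~= 4.6525.
Neither value makes a denominator zero (v != 7, v != 4), so both are valid.

v = 4.6525 or v = 8.5975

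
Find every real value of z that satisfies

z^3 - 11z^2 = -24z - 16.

z = -0.5311 or z = 4 or z = 7.5311

Rearrange: z^3 - 11z^2 + 24z + 16 = 0.
Possible rational roots are divisors of 16. Testing z = 4 gives 0, so (z - 4) is a factor.
Divide: z^3 - 11z^2 + 24z + 16 = (z - 4)(z^2 - 7z - 4).
Apply the quadratic formula to z^2 - 7z - 4 = 0: z = (7 +/- sqrt(65))/2, i.e. z ~= 7.5311 or z ~= -0.5311.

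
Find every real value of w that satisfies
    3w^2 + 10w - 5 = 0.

Discriminant: (10)^2 - 4*3*(-5) = 160.
Quadratic formula: w = (-10 +/- sqrt(160)) / 6.
So w = -5/3 + 2*sqrt(10)/3 ~= 0.4415 or w = -2*sqrt(10)/3 - 5/3 ~= -3.7749.

w = -3.7749 or w = 0.4415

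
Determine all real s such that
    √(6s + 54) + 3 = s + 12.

s = -9 or s = -3

Isolate the radical: √(6s + 54) = s + 9.
Square both sides: 6s + 54 = (s + 9)².
Expand and rearrange: s² + 12s + 27 = 0.
Solving gives s = -3 or s = -9.
Check each candidate in the original equation:
  s = -3: √(36) = 6, while s + 9 = 6 — valid.
  s = -9: √(0) = 0, while s + 9 = 0 — valid.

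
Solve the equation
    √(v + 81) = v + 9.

Square both sides: v + 81 = (v + 9)².
Expand and rearrange: v² + 17v = 0.
Solving gives v = 0 or v = -17.
Check each candidate in the original equation:
  v = 0: √(81) = 9, while v + 9 = 9 — valid.
  v = -17: √(64) = 8, while v + 9 = -8 — extraneous.

v = 0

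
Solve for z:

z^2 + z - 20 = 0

z = -5 or z = 4

Factor: (z + 5)(z - 4) = 0.
So z = -5 or z = 4.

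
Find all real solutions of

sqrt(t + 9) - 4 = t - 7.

Isolate the radical: sqrt(t + 9) = t - 3.
Square both sides: t + 9 = (t - 3)^2.
Expand and rearrange: t^2 - 7t = 0.
Solving gives t = 7 or t = 0.
Check each candidate in the original equation:
  t = 7: sqrt(16) = 4, while t - 3 = 4 — valid.
  t = 0: sqrt(9) = 3, while t - 3 = -3 — extraneous.

t = 7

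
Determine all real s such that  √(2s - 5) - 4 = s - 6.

Isolate the radical: √(2s - 5) = s - 2.
Square both sides: 2s - 5 = (s - 2)².
Expand and rearrange: s² - 6s + 9 = 0.
This gives the repeated root s = 3.
Check in the original equation:
  s = 3: √(1) = 1, while s - 2 = 1 — valid.

s = 3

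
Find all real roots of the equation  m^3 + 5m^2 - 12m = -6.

Rearrange: m^3 + 5m^2 - 12m + 6 = 0.
Possible rational roots are divisors of 6. Testing m = 1 gives 0, so (m - 1) is a factor.
Divide: m^3 + 5m^2 - 12m + 6 = (m - 1)(m^2 + 6m - 6).
Apply the quadratic formula to m^2 + 6m - 6 = 0: m = (-6 +/- sqrt(60))/2, i.e. m ~= 0.873 or m ~= -6.873.

m = -6.873 or m = 0.873 or m = 1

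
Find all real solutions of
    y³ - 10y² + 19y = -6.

Rearrange: y³ - 10y² + 19y + 6 = 0.
Possible rational roots are divisors of 6. Testing y = 3 gives 0, so (y - 3) is a factor.
Divide: y³ - 10y² + 19y + 6 = (y - 3)(y² - 7y - 2).
Apply the quadratic formula to y² - 7y - 2 = 0: y = (7 ± √57)/2, i.e. y ≈ 7.2749 or y ≈ -0.2749.

y = -0.2749 or y = 3 or y = 7.2749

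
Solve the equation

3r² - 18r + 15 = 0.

r = 1 or r = 5

Factor: 3(r - 5)(r - 1) = 0.
So r = 5 or r = 1.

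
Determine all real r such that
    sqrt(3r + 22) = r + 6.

r = -2

Square both sides: 3r + 22 = (r + 6)^2.
Expand and rearrange: r^2 + 9r + 14 = 0.
Solving gives r = -2 or r = -7.
Check each candidate in the original equation:
  r = -2: sqrt(16) = 4, while r + 6 = 4 — valid.
  r = -7: sqrt(1) = 1, while r + 6 = -1 — extraneous.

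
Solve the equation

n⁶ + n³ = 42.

Let u = n³. The equation becomes u² + u - 42 = 0.
Factor: (u + 7)(u - 6) = 0, so u = -7 or u = 6.
n³ = -7 gives n = -∛(7) ≈ -1.9129.
n³ = 6 gives n = ∛(6) ≈ 1.8171.

n = -1.9129 or n = 1.8171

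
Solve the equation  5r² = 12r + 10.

r = -0.6547 or r = 3.0547

Rearrange to standard form: 5r² - 12r - 10 = 0.
Discriminant: (-12)² − 4·5·(-10) = 344.
Quadratic formula: r = (12 ± √344) / 10.
So r = 6/5 + √(86)/5 ≈ 3.0547 or r = 6/5 - √(86)/5 ≈ -0.6547.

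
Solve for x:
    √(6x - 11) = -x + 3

x = 2

Square both sides: 6x - 11 = (-x + 3)².
Expand and rearrange: x² - 12x + 20 = 0.
Solving gives x = 10 or x = 2.
Check each candidate in the original equation:
  x = 10: √(49) = 7, while -x + 3 = -7 — extraneous.
  x = 2: √(1) = 1, while -x + 3 = 1 — valid.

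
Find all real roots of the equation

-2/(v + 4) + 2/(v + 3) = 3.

v = -4.4574 or v = -2.5426

Multiply both sides by (v + 4)(v + 3):
-2(v + 3) + 2(v + 4) = 3(v + 4)(v + 3).
Expand and collect terms: 3v^2 + 21v + 34 = 0.
By the quadratic formula, v = (-21 +/- sqrt(33)) / 6, so v ~= -2.5426 or v ~= -4.4574.
Neither value makes a denominator zero (v != -4, v != -3), so both are valid.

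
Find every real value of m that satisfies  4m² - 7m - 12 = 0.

Discriminant: (-7)² − 4·4·(-12) = 241.
Quadratic formula: m = (7 ± √241) / 8.
So m = 7/8 + √(241)/8 ≈ 2.8155 or m = 7/8 - √(241)/8 ≈ -1.0655.

m = -1.0655 or m = 2.8155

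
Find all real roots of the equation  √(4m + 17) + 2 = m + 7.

Isolate the radical: √(4m + 17) = m + 5.
Square both sides: 4m + 17 = (m + 5)².
Expand and rearrange: m² + 6m + 8 = 0.
Solving gives m = -2 or m = -4.
Check each candidate in the original equation:
  m = -2: √(9) = 3, while m + 5 = 3 — valid.
  m = -4: √(1) = 1, while m + 5 = 1 — valid.

m = -4 or m = -2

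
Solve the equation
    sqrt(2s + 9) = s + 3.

s = 0

Square both sides: 2s + 9 = (s + 3)^2.
Expand and rearrange: s^2 + 4s = 0.
Solving gives s = 0 or s = -4.
Check each candidate in the original equation:
  s = 0: sqrt(9) = 3, while s + 3 = 3 — valid.
  s = -4: sqrt(1) = 1, while s + 3 = -1 — extraneous.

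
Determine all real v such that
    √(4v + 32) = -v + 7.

Square both sides: 4v + 32 = (-v + 7)².
Expand and rearrange: v² - 18v + 17 = 0.
Solving gives v = 17 or v = 1.
Check each candidate in the original equation:
  v = 17: √(100) = 10, while -v + 7 = -10 — extraneous.
  v = 1: √(36) = 6, while -v + 7 = 6 — valid.

v = 1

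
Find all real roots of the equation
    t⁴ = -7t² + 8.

t = -1 or t = 1

Let u = t². The equation becomes u² + 7u - 8 = 0.
Factor: (u + 8)(u - 1) = 0, so u = -8 or u = 1.
t² = -8 < 0 has no real solution.
t² = 1 gives t = ±1.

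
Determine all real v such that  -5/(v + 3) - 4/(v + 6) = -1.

v = -4.899 or v = 4.899

Multiply both sides by (v + 3)(v + 6):
-5(v + 6) - 4(v + 3) = -(v + 3)(v + 6).
Expand and collect terms: -v^2 + 24 = 0.
By the quadratic formula, v = (0 +/- sqrt(96)) / -2, so v ~= -4.899 or v ~= 4.899.
Neither value makes a denominator zero (v != -3, v != -6), so both are valid.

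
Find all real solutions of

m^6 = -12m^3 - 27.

Let u = m^3. The equation becomes u^2 + 12u + 27 = 0.
Factor: (u + 3)(u + 9) = 0, so u = -3 or u = -9.
m^3 = -3 gives m = -(3)^(1/3) ~= -1.4422.
m^3 = -9 gives m = -(9)^(1/3) ~= -2.0801.

m = -2.0801 or m = -1.4422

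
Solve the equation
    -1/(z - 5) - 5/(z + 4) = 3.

z = -5.7202 or z = 4.7202

Multiply both sides by (z - 5)(z + 4):
-(z + 4) - 5(z - 5) = 3(z - 5)(z + 4).
Expand and collect terms: 3z^2 + 3z - 81 = 0.
By the quadratic formula, z = (-3 +/- sqrt(981)) / 6, so z ~= 4.7202 or z ~= -5.7202.
Neither value makes a denominator zero (z != 5, z != -4), so both are valid.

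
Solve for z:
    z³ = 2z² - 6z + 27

Rearrange: z³ - 2z² + 6z - 27 = 0.
Possible rational roots are divisors of -27. Testing z = 3 gives 0, so (z - 3) is a factor.
Divide: z³ - 2z² + 6z - 27 = (z - 3)(z² + z + 9).
The quadratic z² + z + 9 has discriminant -35 < 0, so no further real roots.

z = 3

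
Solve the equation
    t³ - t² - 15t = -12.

t = -3.7913 or t = 0.7913 or t = 4

Rearrange: t³ - t² - 15t + 12 = 0.
Possible rational roots are divisors of 12. Testing t = 4 gives 0, so (t - 4) is a factor.
Divide: t³ - t² - 15t + 12 = (t - 4)(t² + 3t - 3).
Apply the quadratic formula to t² + 3t - 3 = 0: t = (-3 ± √21)/2, i.e. t ≈ 0.7913 or t ≈ -3.7913.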